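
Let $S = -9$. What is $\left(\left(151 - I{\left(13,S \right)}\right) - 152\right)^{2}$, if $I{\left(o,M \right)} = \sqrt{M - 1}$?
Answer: $\left(1 + i \sqrt{10}\right)^{2} \approx -9.0 + 6.3246 i$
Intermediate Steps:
$I{\left(o,M \right)} = \sqrt{-1 + M}$
$\left(\left(151 - I{\left(13,S \right)}\right) - 152\right)^{2} = \left(\left(151 - \sqrt{-1 - 9}\right) - 152\right)^{2} = \left(\left(151 - \sqrt{-10}\right) - 152\right)^{2} = \left(\left(151 - i \sqrt{10}\right) - 152\right)^{2} = \left(-1 - i \sqrt{10}\right)^{2}$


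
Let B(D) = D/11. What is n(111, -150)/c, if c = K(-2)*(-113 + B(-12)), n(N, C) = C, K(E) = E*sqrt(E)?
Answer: 165*I*sqrt(2)/502 ≈ 0.46483*I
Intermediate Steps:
K(E) = E**(3/2)
B(D) = D/11 (B(D) = D*(1/11) = D/11)
c = 2510*I*sqrt(2)/11 (c = (-2)**(3/2)*(-113 + (1/11)*(-12)) = (-2*I*sqrt(2))*(-113 - 12/11) = -2*I*sqrt(2)*(-1255/11) = 2510*I*sqrt(2)/11 ≈ 322.7*I)
n(111, -150)/c = -150*(-11*I*sqrt(2)/5020) = -(-165)*I*sqrt(2)/502 = 165*I*sqrt(2)/502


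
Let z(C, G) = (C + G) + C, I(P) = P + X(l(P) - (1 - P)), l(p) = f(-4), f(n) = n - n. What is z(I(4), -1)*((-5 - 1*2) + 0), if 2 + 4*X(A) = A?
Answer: -105/2 ≈ -52.500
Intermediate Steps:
f(n) = 0
l(p) = 0
X(A) = -½ + A/4
I(P) = -¾ + 5*P/4 (I(P) = P + (-½ + (0 - (1 - P))/4) = P + (-½ + (0 + (-1 + P))/4) = P + (-½ + (-1 + P)/4) = P + (-½ + (-¼ + P/4)) = P + (-¾ + P/4) = -¾ + 5*P/4)
z(C, G) = G + 2*C
z(I(4), -1)*((-5 - 1*2) + 0) = (-1 + 2*(-¾ + (5/4)*4))*((-5 - 1*2) + 0) = (-1 + 2*(-¾ + 5))*((-5 - 2) + 0) = (-1 + 2*(17/4))*(-7 + 0) = (-1 + 17/2)*(-7) = (15/2)*(-7) = -105/2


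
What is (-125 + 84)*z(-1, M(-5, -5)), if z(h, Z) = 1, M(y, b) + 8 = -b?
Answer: -41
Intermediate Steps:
M(y, b) = -8 - b
(-125 + 84)*z(-1, M(-5, -5)) = (-125 + 84)*1 = -41*1 = -41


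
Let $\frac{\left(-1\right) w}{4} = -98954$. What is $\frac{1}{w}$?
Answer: $\frac{1}{395816} \approx 2.5264 \cdot 10^{-6}$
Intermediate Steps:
$w = 395816$ ($w = \left(-4\right) \left(-98954\right) = 395816$)
$\frac{1}{w} = \frac{1}{395816}$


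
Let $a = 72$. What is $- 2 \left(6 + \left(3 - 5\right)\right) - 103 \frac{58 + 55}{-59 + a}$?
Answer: $- \frac{11743}{13} \approx -903.31$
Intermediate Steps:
$- 2 \left(6 + \left(3 - 5\right)\right) - 103 \frac{58 + 55}{-59 + a} = - 2 \left(6 + \left(3 - 5\right)\right) - 103 \frac{58 + 55}{-59 + 72} = - 2 \left(6 + \left(3 - 5\right)\right) - 103 \cdot \frac{113}{13} = - 2 \left(6 - 2\right) - 103 \cdot 113 \cdot \frac{1}{13} = \left(-2\right) 4 - \frac{11639}{13} = -8 - \frac{11639}{13} = - \frac{11743}{13}$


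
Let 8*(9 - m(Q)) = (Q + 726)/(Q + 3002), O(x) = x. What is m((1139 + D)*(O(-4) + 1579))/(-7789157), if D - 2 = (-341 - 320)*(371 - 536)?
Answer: -1540500171/1352022025287964 ≈ -1.1394e-6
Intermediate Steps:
D = 109067 (D = 2 + (-341 - 320)*(371 - 536) = 2 - 661*(-165) = 2 + 109065 = 109067)
m(Q) = 9 - (726 + Q)/(8*(3002 + Q)) (m(Q) = 9 - (Q + 726)/(8*(Q + 3002)) = 9 - (726 + Q)/(8*(3002 + Q)))
m((1139 + D)*(O(-4) + 1579))/(-7789157) = ((215418 + 71*((1139 + 109067)*(-4 + 1579)))/(8*(3002 + (1139 + 109067)*(-4 + 1579))))/(-7789157) = ((215418 + 71*(110206*1575))/(8*(3002 + 110206*1575)))*(-1/7789157) = ((215418 + 71*173574450)/(8*(3002 + 173574450)))*(-1/7789157) = ((⅛)*(215418 + 12323785950)/173577452)*(-1/7789157) = ((⅛)*(1/173577452)*12324001368)*(-1/7789157) = (1540500171/173577452)*(-1/7789157) = -1540500171/1352022025287964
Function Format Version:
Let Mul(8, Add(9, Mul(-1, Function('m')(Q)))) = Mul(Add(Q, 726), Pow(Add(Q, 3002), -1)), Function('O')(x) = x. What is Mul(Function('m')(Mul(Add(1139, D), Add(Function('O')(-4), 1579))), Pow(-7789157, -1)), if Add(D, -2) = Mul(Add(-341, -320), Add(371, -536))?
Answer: Rational(-1540500171, 1352022025287964) ≈ -1.1394e-6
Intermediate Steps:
D = 109067 (D = Add(2, Mul(Add(-341, -320), Add(371, -536))) = Add(2, Mul(-661, -165)) = Add(2, 109065) = 109067)
Function('m')(Q) = Add(9, Mul(Rational(-1, 8), Pow(Add(3002, Q), -1), Add(726, Q))) (Function('m')(Q) = Add(9, Mul(Rational(-1, 8), Mul(Add(Q, 726), Pow(Add(Q, 3002), -1)))) = Add(9, Mul(Rational(-1, 8), Mul(Add(726, Q), Pow(Add(3002, Q), -1)))) = Add(9, Mul(Rational(-1, 8), Mul(Pow(Add(3002, Q), -1), Add(726, Q)))) = Add(9, Mul(Rational(-1, 8), Pow(Add(3002, Q), -1), Add(726, Q))))
Mul(Function('m')(Mul(Add(1139, D), Add(Function('O')(-4), 1579))), Pow(-7789157, -1)) = Mul(Mul(Rational(1, 8), Pow(Add(3002, Mul(Add(1139, 109067), Add(-4, 1579))), -1), Add(215418, Mul(71, Mul(Add(1139, 109067), Add(-4, 1579))))), Pow(-7789157, -1)) = Mul(Mul(Rational(1, 8), Pow(Add(3002, Mul(110206, 1575)), -1), Add(215418, Mul(71, Mul(110206, 1575)))), Rational(-1, 7789157)) = Mul(Mul(Rational(1, 8), Pow(Add(3002, 173574450), -1), Add(215418, Mul(71, 173574450))), Rational(-1, 7789157)) = Mul(Mul(Rational(1, 8), Pow(173577452, -1), Add(215418, 12323785950)), Rational(-1, 7789157)) = Mul(Mul(Rational(1, 8), Rational(1, 173577452), 12324001368), Rational(-1, 7789157)) = Mul(Rational(1540500171, 173577452), Rational(-1, 7789157)) = Rational(-1540500171, 1352022025287964)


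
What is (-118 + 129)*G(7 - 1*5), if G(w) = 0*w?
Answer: 0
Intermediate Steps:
G(w) = 0
(-118 + 129)*G(7 - 1*5) = (-118 + 129)*0 = 11*0 = 0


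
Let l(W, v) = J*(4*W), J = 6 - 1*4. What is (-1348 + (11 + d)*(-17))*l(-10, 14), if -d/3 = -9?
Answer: 159520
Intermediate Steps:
J = 2 (J = 6 - 4 = 2)
d = 27 (d = -3*(-9) = 27)
l(W, v) = 8*W (l(W, v) = 2*(4*W) = 8*W)
(-1348 + (11 + d)*(-17))*l(-10, 14) = (-1348 + (11 + 27)*(-17))*(8*(-10)) = (-1348 + 38*(-17))*(-80) = (-1348 - 646)*(-80) = -1994*(-80) = 159520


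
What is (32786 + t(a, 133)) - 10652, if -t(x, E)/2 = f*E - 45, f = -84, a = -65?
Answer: 44568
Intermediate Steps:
t(x, E) = 90 + 168*E (t(x, E) = -2*(-84*E - 45) = -2*(-45 - 84*E) = 90 + 168*E)
(32786 + t(a, 133)) - 10652 = (32786 + (90 + 168*133)) - 10652 = (32786 + (90 + 22344)) - 10652 = (32786 + 22434) - 10652 = 55220 - 10652 = 44568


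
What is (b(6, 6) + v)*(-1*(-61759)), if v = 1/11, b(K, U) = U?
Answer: 4137853/11 ≈ 3.7617e+5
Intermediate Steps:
v = 1/11 ≈ 0.090909
(b(6, 6) + v)*(-1*(-61759)) = (6 + 1/11)*(-1*(-61759)) = (67/11)*61759 = 4137853/11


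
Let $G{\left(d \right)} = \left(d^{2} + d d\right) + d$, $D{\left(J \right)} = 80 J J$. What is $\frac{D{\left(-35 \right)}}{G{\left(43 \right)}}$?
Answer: $\frac{98000}{3741} \approx 26.196$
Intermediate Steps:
$D{\left(J \right)} = 80 J^{2}$
$G{\left(d \right)} = d + 2 d^{2}$ ($G{\left(d \right)} = \left(d^{2} + d^{2}\right) + d = 2 d^{2} + d = d + 2 d^{2}$)
$\frac{D{\left(-35 \right)}}{G{\left(43 \right)}} = \frac{80 \left(-35\right)^{2}}{43 \left(1 + 2 \cdot 43\right)} = \frac{80 \cdot 1225}{43 \left(1 + 86\right)} = \frac{98000}{43 \cdot 87} = \frac{98000}{3741}$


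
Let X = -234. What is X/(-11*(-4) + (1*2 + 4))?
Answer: -117/25 ≈ -4.6800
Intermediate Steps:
X/(-11*(-4) + (1*2 + 4)) = -234/(-11*(-4) + (1*2 + 4)) = -234/(44 + (2 + 4)) = -234/(44 + 6) = -234/50 = -234*1/50 = -117/25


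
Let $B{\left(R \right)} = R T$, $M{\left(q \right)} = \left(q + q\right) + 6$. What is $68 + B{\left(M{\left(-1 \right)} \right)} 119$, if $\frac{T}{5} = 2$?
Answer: $4828$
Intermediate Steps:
$T = 10$ ($T = 5 \cdot 2 = 10$)
$M{\left(q \right)} = 6 + 2 q$ ($M{\left(q \right)} = 2 q + 6 = 6 + 2 q$)
$B{\left(R \right)} = 10 R$ ($B{\left(R \right)} = R 10 = 10 R$)
$68 + B{\left(M{\left(-1 \right)} \right)} 119 = 68 + 10 \left(6 + 2 \left(-1\right)\right) 119 = 68 + 10 \left(6 - 2\right) 119 = 68 + 10 \cdot 4 \cdot 119 = 68 + 40 \cdot 119 = 68 + 4760 = 4828$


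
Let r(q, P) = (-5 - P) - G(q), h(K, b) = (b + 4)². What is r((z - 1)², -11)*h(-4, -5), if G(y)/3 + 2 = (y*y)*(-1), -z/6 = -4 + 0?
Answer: 839535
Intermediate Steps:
h(K, b) = (4 + b)²
z = 24 (z = -6*(-4 + 0) = -6*(-4) = 24)
G(y) = -6 - 3*y² (G(y) = -6 + 3*((y*y)*(-1)) = -6 + 3*(y²*(-1)) = -6 + 3*(-y²) = -6 - 3*y²)
r(q, P) = 1 - P + 3*q² (r(q, P) = (-5 - P) - (-6 - 3*q²) = (-5 - P) + (6 + 3*q²) = 1 - P + 3*q²)
r((z - 1)², -11)*h(-4, -5) = (1 - 1*(-11) + 3*((24 - 1)²)²)*(4 - 5)² = (1 + 11 + 3*(23²)²)*(-1)² = (1 + 11 + 3*529²)*1 = (1 + 11 + 3*279841)*1 = (1 + 11 + 839523)*1 = 839535*1 = 839535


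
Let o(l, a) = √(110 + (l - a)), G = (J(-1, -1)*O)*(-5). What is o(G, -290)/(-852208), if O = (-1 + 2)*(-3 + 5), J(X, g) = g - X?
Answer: -5/213052 ≈ -2.3468e-5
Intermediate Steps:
O = 2 (O = 1*2 = 2)
G = 0 (G = ((-1 - 1*(-1))*2)*(-5) = ((-1 + 1)*2)*(-5) = (0*2)*(-5) = 0*(-5) = 0)
o(l, a) = √(110 + l - a)
o(G, -290)/(-852208) = √(110 + 0 - 1*(-290))/(-852208) = √(110 + 0 + 290)*(-1/852208) = √400*(-1/852208) = 20*(-1/852208) = -5/213052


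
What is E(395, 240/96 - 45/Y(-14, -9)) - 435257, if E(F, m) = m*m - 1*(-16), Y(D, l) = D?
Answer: -21325209/49 ≈ -4.3521e+5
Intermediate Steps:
E(F, m) = 16 + m² (E(F, m) = m² + 16 = 16 + m²)
E(395, 240/96 - 45/Y(-14, -9)) - 435257 = (16 + (240/96 - 45/(-14))²) - 435257 = (16 + (240*(1/96) - 45*(-1/14))²) - 435257 = (16 + (5/2 + 45/14)²) - 435257 = (16 + (40/7)²) - 435257 = (16 + 1600/49) - 435257 = 2384/49 - 435257 = -21325209/49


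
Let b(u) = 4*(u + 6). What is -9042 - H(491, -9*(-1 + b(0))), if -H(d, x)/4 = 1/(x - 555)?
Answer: -3445004/381 ≈ -9042.0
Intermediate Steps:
b(u) = 24 + 4*u (b(u) = 4*(6 + u) = 24 + 4*u)
H(d, x) = -4/(-555 + x) (H(d, x) = -4/(x - 555) = -4/(-555 + x))
-9042 - H(491, -9*(-1 + b(0))) = -9042 - (-4)/(-555 - 9*(-1 + (24 + 4*0))) = -9042 - (-4)/(-555 - 9*(-1 + (24 + 0))) = -9042 - (-4)/(-555 - 9*(-1 + 24)) = -9042 - (-4)/(-555 - 9*23) = -9042 - (-4)/(-555 - 207) = -9042 - (-4)/(-762) = -9042 - (-4)*(-1)/762 = -9042 - 1*2/381 = -9042 - 2/381 = -3445004/381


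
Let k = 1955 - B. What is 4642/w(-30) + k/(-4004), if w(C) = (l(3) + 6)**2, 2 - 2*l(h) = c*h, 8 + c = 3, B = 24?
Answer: 72722301/3367364 ≈ 21.596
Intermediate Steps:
k = 1931 (k = 1955 - 1*24 = 1955 - 24 = 1931)
c = -5 (c = -8 + 3 = -5)
l(h) = 1 + 5*h/2 (l(h) = 1 - (-5)*h/2 = 1 + 5*h/2)
w(C) = 841/4 (w(C) = ((1 + (5/2)*3) + 6)**2 = ((1 + 15/2) + 6)**2 = (17/2 + 6)**2 = (29/2)**2 = 841/4)
4642/w(-30) + k/(-4004) = 4642/(841/4) + 1931/(-4004) = 4642*(4/841) + 1931*(-1/4004) = 18568/841 - 1931/4004 = 72722301/3367364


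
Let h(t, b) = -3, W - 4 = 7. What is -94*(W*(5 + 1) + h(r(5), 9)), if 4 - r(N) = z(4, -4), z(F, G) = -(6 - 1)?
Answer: -5922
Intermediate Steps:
W = 11 (W = 4 + 7 = 11)
z(F, G) = -5 (z(F, G) = -1*5 = -5)
r(N) = 9 (r(N) = 4 - 1*(-5) = 4 + 5 = 9)
-94*(W*(5 + 1) + h(r(5), 9)) = -94*(11*(5 + 1) - 3) = -94*(11*6 - 3) = -94*(66 - 3) = -94*63 = -5922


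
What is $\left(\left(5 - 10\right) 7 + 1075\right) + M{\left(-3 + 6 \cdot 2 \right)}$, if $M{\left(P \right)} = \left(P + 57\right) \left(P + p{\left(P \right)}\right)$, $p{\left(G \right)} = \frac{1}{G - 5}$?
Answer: $\frac{3301}{2} \approx 1650.5$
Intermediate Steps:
$p{\left(G \right)} = \frac{1}{-5 + G}$
$M{\left(P \right)} = \left(57 + P\right) \left(P + \frac{1}{-5 + P}\right)$ ($M{\left(P \right)} = \left(P + 57\right) \left(P + \frac{1}{-5 + P}\right) = \left(57 + P\right) \left(P + \frac{1}{-5 + P}\right)$)
$\left(\left(5 - 10\right) 7 + 1075\right) + M{\left(-3 + 6 \cdot 2 \right)} = \left(\left(5 - 10\right) 7 + 1075\right) + \frac{57 + \left(-3 + 6 \cdot 2\right) + \left(-3 + 6 \cdot 2\right) \left(-5 + \left(-3 + 6 \cdot 2\right)\right) \left(57 + \left(-3 + 6 \cdot 2\right)\right)}{-5 + \left(-3 + 6 \cdot 2\right)} = \left(\left(-5\right) 7 + 1075\right) + \frac{57 + \left(-3 + 12\right) + \left(-3 + 12\right) \left(-5 + \left(-3 + 12\right)\right) \left(57 + \left(-3 + 12\right)\right)}{-5 + \left(-3 + 12\right)} = \left(-35 + 1075\right) + \frac{57 + 9 + 9 \left(-5 + 9\right) \left(57 + 9\right)}{-5 + 9} = 1040 + \frac{57 + 9 + 9 \cdot 4 \cdot 66}{4} = 1040 + \frac{57 + 9 + 2376}{4} = 1040 + \frac{1}{4} \cdot 2442 = 1040 + \frac{1221}{2} = \frac{3301}{2}$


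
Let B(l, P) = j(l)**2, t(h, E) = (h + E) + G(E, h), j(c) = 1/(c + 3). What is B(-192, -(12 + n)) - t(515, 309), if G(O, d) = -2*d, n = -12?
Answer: 7358527/35721 ≈ 206.00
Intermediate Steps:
j(c) = 1/(3 + c)
t(h, E) = E - h (t(h, E) = (h + E) - 2*h = (E + h) - 2*h = E - h)
B(l, P) = (3 + l)**(-2) (B(l, P) = (1/(3 + l))**2 = (3 + l)**(-2))
B(-192, -(12 + n)) - t(515, 309) = (3 - 192)**(-2) - (309 - 1*515) = (-189)**(-2) - (309 - 515) = 1/35721 - 1*(-206) = 1/35721 + 206 = 7358527/35721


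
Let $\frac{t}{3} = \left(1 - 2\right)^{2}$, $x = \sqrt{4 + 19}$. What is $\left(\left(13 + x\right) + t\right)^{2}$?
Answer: $\left(16 + \sqrt{23}\right)^{2} \approx 432.47$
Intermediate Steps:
$x = \sqrt{23} \approx 4.7958$
$t = 3$ ($t = 3 \left(1 - 2\right)^{2} = 3 \left(-1\right)^{2} = 3 \cdot 1 = 3$)
$\left(\left(13 + x\right) + t\right)^{2} = \left(\left(13 + \sqrt{23}\right) + 3\right)^{2} = \left(16 + \sqrt{23}\right)^{2}$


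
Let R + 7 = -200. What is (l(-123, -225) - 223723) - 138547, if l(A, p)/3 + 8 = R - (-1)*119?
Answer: -362558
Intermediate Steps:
R = -207 (R = -7 - 200 = -207)
l(A, p) = -288 (l(A, p) = -24 + 3*(-207 - (-1)*119) = -24 + 3*(-207 - 1*(-119)) = -24 + 3*(-207 + 119) = -24 + 3*(-88) = -24 - 264 = -288)
(l(-123, -225) - 223723) - 138547 = (-288 - 223723) - 138547 = -224011 - 138547 = -362558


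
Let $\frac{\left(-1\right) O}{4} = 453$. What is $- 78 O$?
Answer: $141336$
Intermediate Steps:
$O = -1812$ ($O = \left(-4\right) 453 = -1812$)
$- 78 O = \left(-78\right) \left(-1812\right) = 141336$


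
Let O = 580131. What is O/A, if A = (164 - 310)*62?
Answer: -7947/124 ≈ -64.089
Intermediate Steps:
A = -9052 (A = -146*62 = -9052)
O/A = 580131/(-9052) = 580131*(-1/9052) = -7947/124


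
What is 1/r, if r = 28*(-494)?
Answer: -1/13832 ≈ -7.2296e-5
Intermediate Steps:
r = -13832
1/r = 1/(-13832) = -1/13832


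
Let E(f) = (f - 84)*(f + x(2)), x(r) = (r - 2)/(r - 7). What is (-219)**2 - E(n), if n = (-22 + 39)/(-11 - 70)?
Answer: 314556164/6561 ≈ 47943.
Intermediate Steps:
x(r) = (-2 + r)/(-7 + r)
n = -17/81 (n = 17/(-81) = 17*(-1/81) = -17/81 ≈ -0.20988)
E(f) = f*(-84 + f) (E(f) = (f - 84)*(f + (-2 + 2)/(-7 + 2)) = (-84 + f)*(f + 0/(-5)) = (-84 + f)*(f - 1/5*0) = (-84 + f)*(f + 0) = (-84 + f)*f = f*(-84 + f))
(-219)**2 - E(n) = (-219)**2 - (-17)*(-84 - 17/81)/81 = 47961 - (-17)*(-6821)/(81*81) = 47961 - 1*115957/6561 = 47961 - 115957/6561 = 314556164/6561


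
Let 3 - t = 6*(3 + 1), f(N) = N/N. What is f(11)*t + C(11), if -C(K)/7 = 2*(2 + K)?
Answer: -203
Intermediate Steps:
f(N) = 1
C(K) = -28 - 14*K (C(K) = -14*(2 + K) = -7*(4 + 2*K) = -28 - 14*K)
t = -21 (t = 3 - 6*(3 + 1) = 3 - 6*4 = 3 - 1*24 = 3 - 24 = -21)
f(11)*t + C(11) = 1*(-21) + (-28 - 14*11) = -21 + (-28 - 154) = -21 - 182 = -203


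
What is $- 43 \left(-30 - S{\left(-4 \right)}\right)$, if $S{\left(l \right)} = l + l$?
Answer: $946$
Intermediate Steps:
$S{\left(l \right)} = 2 l$
$- 43 \left(-30 - S{\left(-4 \right)}\right) = - 43 \left(-30 - 2 \left(-4\right)\right) = - 43 \left(-30 - -8\right) = - 43 \left(-30 + 8\right) = \left(-43\right) \left(-22\right) = 946$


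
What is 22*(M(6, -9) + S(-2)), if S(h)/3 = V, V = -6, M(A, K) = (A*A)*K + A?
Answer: -7392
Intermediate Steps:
M(A, K) = A + K*A² (M(A, K) = A²*K + A = K*A² + A = A + K*A²)
S(h) = -18 (S(h) = 3*(-6) = -18)
22*(M(6, -9) + S(-2)) = 22*(6*(1 + 6*(-9)) - 18) = 22*(6*(1 - 54) - 18) = 22*(6*(-53) - 18) = 22*(-318 - 18) = 22*(-336) = -7392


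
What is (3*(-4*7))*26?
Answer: -2184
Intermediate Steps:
(3*(-4*7))*26 = (3*(-28))*26 = -84*26 = -2184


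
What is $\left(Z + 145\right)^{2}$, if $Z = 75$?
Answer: $48400$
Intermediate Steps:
$\left(Z + 145\right)^{2} = \left(75 + 145\right)^{2} = 220^{2} = 48400$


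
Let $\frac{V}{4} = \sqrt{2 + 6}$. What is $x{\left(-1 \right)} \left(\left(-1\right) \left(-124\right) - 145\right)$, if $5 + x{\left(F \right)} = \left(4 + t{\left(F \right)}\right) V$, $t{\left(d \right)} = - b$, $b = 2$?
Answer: $105 - 336 \sqrt{2} \approx -370.18$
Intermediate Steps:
$t{\left(d \right)} = -2$ ($t{\left(d \right)} = \left(-1\right) 2 = -2$)
$V = 8 \sqrt{2}$ ($V = 4 \sqrt{2 + 6} = 4 \sqrt{8} = 4 \cdot 2 \sqrt{2} = 8 \sqrt{2} \approx 11.314$)
$x{\left(F \right)} = -5 + 16 \sqrt{2}$ ($x{\left(F \right)} = -5 + \left(4 - 2\right) 8 \sqrt{2} = -5 + 2 \cdot 8 \sqrt{2} = -5 + 16 \sqrt{2}$)
$x{\left(-1 \right)} \left(\left(-1\right) \left(-124\right) - 145\right) = \left(-5 + 16 \sqrt{2}\right) \left(\left(-1\right) \left(-124\right) - 145\right) = \left(-5 + 16 \sqrt{2}\right) \left(124 - 145\right) = \left(-5 + 16 \sqrt{2}\right) \left(-21\right) = 105 - 336 \sqrt{2}$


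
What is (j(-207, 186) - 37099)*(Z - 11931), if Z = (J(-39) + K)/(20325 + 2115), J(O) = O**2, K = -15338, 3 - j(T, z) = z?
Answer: 4991043063937/11220 ≈ 4.4483e+8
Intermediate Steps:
j(T, z) = 3 - z
Z = -13817/22440 (Z = ((-39)**2 - 15338)/(20325 + 2115) = (1521 - 15338)/22440 = -13817*1/22440 = -13817/22440 ≈ -0.61573)
(j(-207, 186) - 37099)*(Z - 11931) = ((3 - 1*186) - 37099)*(-13817/22440 - 11931) = ((3 - 186) - 37099)*(-267745457/22440) = (-183 - 37099)*(-267745457/22440) = -37282*(-267745457/22440) = 4991043063937/11220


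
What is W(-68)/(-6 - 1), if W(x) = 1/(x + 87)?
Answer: -1/133 ≈ -0.0075188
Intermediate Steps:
W(x) = 1/(87 + x)
W(-68)/(-6 - 1) = 1/((87 - 68)*(-6 - 1)) = 1/(19*(-7)) = (1/19)*(-⅐) = -1/133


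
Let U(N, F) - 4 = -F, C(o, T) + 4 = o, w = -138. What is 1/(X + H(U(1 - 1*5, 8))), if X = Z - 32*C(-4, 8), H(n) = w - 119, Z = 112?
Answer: 1/111 ≈ 0.0090090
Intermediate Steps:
C(o, T) = -4 + o
U(N, F) = 4 - F
H(n) = -257 (H(n) = -138 - 119 = -257)
X = 368 (X = 112 - 32*(-4 - 4) = 112 - 32*(-8) = 112 + 256 = 368)
1/(X + H(U(1 - 1*5, 8))) = 1/(368 - 257) = 1/111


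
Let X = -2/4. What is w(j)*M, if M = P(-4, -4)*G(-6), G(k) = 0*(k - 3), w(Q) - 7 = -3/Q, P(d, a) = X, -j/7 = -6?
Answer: 0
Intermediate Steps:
X = -½ (X = -2*¼ = -½ ≈ -0.50000)
j = 42 (j = -7*(-6) = 42)
P(d, a) = -½
w(Q) = 7 - 3/Q
G(k) = 0 (G(k) = 0*(-3 + k) = 0)
M = 0 (M = -½*0 = 0)
w(j)*M = (7 - 3/42)*0 = (7 - 3*1/42)*0 = (7 - 1/14)*0 = (97/14)*0 = 0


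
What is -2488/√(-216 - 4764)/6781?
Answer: 1244*I*√1245/8442345 ≈ 0.0051993*I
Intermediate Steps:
-2488/√(-216 - 4764)/6781 = -2488*(-I*√1245/2490)*(1/6781) = -(-1244)*I*√1245/1245*(1/6781) = (1244*I*√1245/1245)*(1/6781) = 1244*I*√1245/8442345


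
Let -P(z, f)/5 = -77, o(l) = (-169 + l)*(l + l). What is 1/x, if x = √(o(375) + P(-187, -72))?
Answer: √154885/154885 ≈ 0.0025409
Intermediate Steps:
o(l) = 2*l*(-169 + l) (o(l) = (-169 + l)*(2*l) = 2*l*(-169 + l))
P(z, f) = 385 (P(z, f) = -5*(-77) = 385)
x = √154885 (x = √(2*375*(-169 + 375) + 385) = √(2*375*206 + 385) = √(154500 + 385) = √154885 ≈ 393.55)
1/x = 1/(√154885) = √154885/154885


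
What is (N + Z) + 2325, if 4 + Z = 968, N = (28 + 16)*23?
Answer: 4301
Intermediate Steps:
N = 1012 (N = 44*23 = 1012)
Z = 964 (Z = -4 + 968 = 964)
(N + Z) + 2325 = (1012 + 964) + 2325 = 1976 + 2325 = 4301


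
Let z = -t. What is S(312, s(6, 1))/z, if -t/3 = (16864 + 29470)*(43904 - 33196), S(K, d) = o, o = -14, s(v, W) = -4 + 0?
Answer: -7/744216708 ≈ -9.4059e-9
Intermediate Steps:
s(v, W) = -4
S(K, d) = -14
t = -1488433416 (t = -3*(16864 + 29470)*(43904 - 33196) = -139002*10708 = -3*496144472 = -1488433416)
z = 1488433416 (z = -1*(-1488433416) = 1488433416)
S(312, s(6, 1))/z = -14/1488433416 = -14*1/1488433416 = -7/744216708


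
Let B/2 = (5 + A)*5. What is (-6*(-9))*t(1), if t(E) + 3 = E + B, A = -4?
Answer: 432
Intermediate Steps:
B = 10 (B = 2*((5 - 4)*5) = 2*(1*5) = 2*5 = 10)
t(E) = 7 + E (t(E) = -3 + (E + 10) = -3 + (10 + E) = 7 + E)
(-6*(-9))*t(1) = (-6*(-9))*(7 + 1) = 54*8 = 432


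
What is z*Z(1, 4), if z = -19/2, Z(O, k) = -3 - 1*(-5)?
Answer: -19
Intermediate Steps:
Z(O, k) = 2 (Z(O, k) = -3 + 5 = 2)
z = -19/2 (z = -19*½ = -19/2 ≈ -9.5000)
z*Z(1, 4) = -19/2*2 = -19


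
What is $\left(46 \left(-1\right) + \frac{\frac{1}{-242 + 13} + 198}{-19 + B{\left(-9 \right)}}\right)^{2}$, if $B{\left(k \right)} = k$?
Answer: $\frac{115799325849}{41113744} \approx 2816.6$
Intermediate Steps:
$\left(46 \left(-1\right) + \frac{\frac{1}{-242 + 13} + 198}{-19 + B{\left(-9 \right)}}\right)^{2} = \left(46 \left(-1\right) + \frac{\frac{1}{-242 + 13} + 198}{-19 - 9}\right)^{2} = \left(-46 + \frac{\frac{1}{-229} + 198}{-28}\right)^{2} = \left(-46 + \left(- \frac{1}{229} + 198\right) \left(- \frac{1}{28}\right)\right)^{2} = \left(-46 + \frac{45341}{229} \left(- \frac{1}{28}\right)\right)^{2} = \left(-46 - \frac{45341}{6412}\right)^{2} = \left(- \frac{340293}{6412}\right)^{2} = \frac{115799325849}{41113744}$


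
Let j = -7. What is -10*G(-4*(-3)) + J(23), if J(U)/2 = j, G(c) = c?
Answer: -134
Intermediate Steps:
J(U) = -14 (J(U) = 2*(-7) = -14)
-10*G(-4*(-3)) + J(23) = -(-40)*(-3) - 14 = -10*12 - 14 = -120 - 14 = -134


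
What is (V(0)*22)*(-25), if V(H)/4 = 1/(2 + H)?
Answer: -1100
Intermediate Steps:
V(H) = 4/(2 + H)
(V(0)*22)*(-25) = ((4/(2 + 0))*22)*(-25) = ((4/2)*22)*(-25) = ((4*(1/2))*22)*(-25) = (2*22)*(-25) = 44*(-25) = -1100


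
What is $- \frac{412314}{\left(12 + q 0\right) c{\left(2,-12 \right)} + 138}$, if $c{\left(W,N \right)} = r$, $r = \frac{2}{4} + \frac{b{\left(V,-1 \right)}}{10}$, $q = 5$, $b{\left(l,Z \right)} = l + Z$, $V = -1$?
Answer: $- \frac{343595}{118} \approx -2911.8$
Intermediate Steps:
$b{\left(l,Z \right)} = Z + l$
$r = \frac{3}{10}$ ($r = \frac{2}{4} + \frac{-1 - 1}{10} = 2 \cdot \frac{1}{4} - \frac{1}{5} = \frac{1}{2} - \frac{1}{5} = \frac{3}{10} \approx 0.3$)
$c{\left(W,N \right)} = \frac{3}{10}$
$- \frac{412314}{\left(12 + q 0\right) c{\left(2,-12 \right)} + 138} = - \frac{412314}{\left(12 + 5 \cdot 0\right) \frac{3}{10} + 138} = - \frac{412314}{\left(12 + 0\right) \frac{3}{10} + 138} = - \frac{412314}{12 \cdot \frac{3}{10} + 138} = - \frac{412314}{\frac{18}{5} + 138} = - \frac{412314}{\frac{708}{5}} = \left(-412314\right) \frac{5}{708} = - \frac{343595}{118}$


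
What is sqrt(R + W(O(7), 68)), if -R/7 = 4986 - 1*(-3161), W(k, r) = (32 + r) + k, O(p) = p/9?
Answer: I*sqrt(512354)/3 ≈ 238.6*I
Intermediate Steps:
O(p) = p/9 (O(p) = p*(1/9) = p/9)
W(k, r) = 32 + k + r
R = -57029 (R = -7*(4986 - 1*(-3161)) = -7*(4986 + 3161) = -7*8147 = -57029)
sqrt(R + W(O(7), 68)) = sqrt(-57029 + (32 + (1/9)*7 + 68)) = sqrt(-57029 + (32 + 7/9 + 68)) = sqrt(-57029 + 907/9) = sqrt(-512354/9) = I*sqrt(512354)/3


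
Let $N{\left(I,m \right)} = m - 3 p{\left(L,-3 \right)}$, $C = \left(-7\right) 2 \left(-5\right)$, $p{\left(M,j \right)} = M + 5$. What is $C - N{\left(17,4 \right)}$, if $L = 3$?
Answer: $90$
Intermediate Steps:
$p{\left(M,j \right)} = 5 + M$
$C = 70$ ($C = \left(-14\right) \left(-5\right) = 70$)
$N{\left(I,m \right)} = -24 + m$ ($N{\left(I,m \right)} = m - 3 \left(5 + 3\right) = m - 24 = -24 + m$)
$C - N{\left(17,4 \right)} = 70 - \left(-24 + 4\right) = 70 - -20 = 70 + 20 = 90$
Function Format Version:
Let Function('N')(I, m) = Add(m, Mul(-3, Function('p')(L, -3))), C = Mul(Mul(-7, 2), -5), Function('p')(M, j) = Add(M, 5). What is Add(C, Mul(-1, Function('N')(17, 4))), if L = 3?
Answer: 90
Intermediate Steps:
Function('p')(M, j) = Add(5, M)
C = 70 (C = Mul(-14, -5) = 70)
Function('N')(I, m) = Add(-24, m) (Function('N')(I, m) = Add(m, Mul(-3, Add(5, 3))) = Add(m, Mul(-3, 8)) = Add(m, -24) = Add(-24, m))
Add(C, Mul(-1, Function('N')(17, 4))) = Add(70, Mul(-1, Add(-24, 4))) = Add(70, Mul(-1, -20)) = Add(70, 20) = 90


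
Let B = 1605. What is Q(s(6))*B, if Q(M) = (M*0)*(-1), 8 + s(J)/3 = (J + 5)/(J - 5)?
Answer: 0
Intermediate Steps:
s(J) = -24 + 3*(5 + J)/(-5 + J) (s(J) = -24 + 3*((J + 5)/(J - 5)) = -24 + 3*((5 + J)/(-5 + J)) = -24 + 3*(5 + J)/(-5 + J))
Q(M) = 0 (Q(M) = 0*(-1) = 0)
Q(s(6))*B = 0*1605 = 0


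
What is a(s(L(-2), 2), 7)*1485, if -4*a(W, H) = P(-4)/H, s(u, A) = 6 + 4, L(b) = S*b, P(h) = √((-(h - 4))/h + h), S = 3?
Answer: -1485*I*√6/28 ≈ -129.91*I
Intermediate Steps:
P(h) = √(h + (4 - h)/h) (P(h) = √((-(-4 + h))/h + h) = √((4 - h)/h + h) = √(h + (4 - h)/h))
L(b) = 3*b
s(u, A) = 10
a(W, H) = -I*√6/(4*H) (a(W, H) = -√(-1 - 4 + 4/(-4))/(4*H) = -√(-1 - 4 + 4*(-¼))/(4*H) = -√(-1 - 4 - 1)/(4*H) = -√(-6)/(4*H) = -I*√6/(4*H))
a(s(L(-2), 2), 7)*1485 = -¼*I*√6/7*1485 = -¼*I*√6*⅐*1485 = -I*√6/28*1485 = -1485*I*√6/28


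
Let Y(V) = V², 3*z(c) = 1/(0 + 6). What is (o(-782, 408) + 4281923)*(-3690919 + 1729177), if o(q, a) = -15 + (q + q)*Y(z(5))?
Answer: -226799710940498/27 ≈ -8.4000e+12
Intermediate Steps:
z(c) = 1/18 (z(c) = 1/(3*(0 + 6)) = (⅓)/6 = (⅓)*(⅙) = 1/18)
o(q, a) = -15 + q/162 (o(q, a) = -15 + (q + q)*(1/18)² = -15 + (2*q)*(1/324) = -15 + q/162)
(o(-782, 408) + 4281923)*(-3690919 + 1729177) = ((-15 + (1/162)*(-782)) + 4281923)*(-3690919 + 1729177) = ((-15 - 391/81) + 4281923)*(-1961742) = (-1606/81 + 4281923)*(-1961742) = (346834157/81)*(-1961742) = -226799710940498/27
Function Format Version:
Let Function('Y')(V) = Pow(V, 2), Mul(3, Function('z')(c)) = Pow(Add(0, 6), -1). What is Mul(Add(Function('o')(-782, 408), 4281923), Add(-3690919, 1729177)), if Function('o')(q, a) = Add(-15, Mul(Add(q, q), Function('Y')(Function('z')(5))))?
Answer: Rational(-226799710940498, 27) ≈ -8.4000e+12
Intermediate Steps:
Function('z')(c) = Rational(1, 18) (Function('z')(c) = Mul(Rational(1, 3), Pow(Add(0, 6), -1)) = Mul(Rational(1, 3), Pow(6, -1)) = Mul(Rational(1, 3), Rational(1, 6)) = Rational(1, 18))
Function('o')(q, a) = Add(-15, Mul(Rational(1, 162), q)) (Function('o')(q, a) = Add(-15, Mul(Add(q, q), Pow(Rational(1, 18), 2))) = Add(-15, Mul(Mul(2, q), Rational(1, 324))) = Add(-15, Mul(Rational(1, 162), q)))
Mul(Add(Function('o')(-782, 408), 4281923), Add(-3690919, 1729177)) = Mul(Add(Add(-15, Mul(Rational(1, 162), -782)), 4281923), Add(-3690919, 1729177)) = Mul(Add(Add(-15, Rational(-391, 81)), 4281923), -1961742) = Mul(Add(Rational(-1606, 81), 4281923), -1961742) = Mul(Rational(346834157, 81), -1961742) = Rational(-226799710940498, 27)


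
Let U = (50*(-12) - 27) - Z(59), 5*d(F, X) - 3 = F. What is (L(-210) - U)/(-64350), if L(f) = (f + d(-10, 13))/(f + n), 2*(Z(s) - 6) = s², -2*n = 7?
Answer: -482813/13084500 ≈ -0.036900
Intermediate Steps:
n = -7/2 (n = -½*7 = -7/2 ≈ -3.5000)
d(F, X) = ⅗ + F/5
Z(s) = 6 + s²/2
L(f) = (-7/5 + f)/(-7/2 + f) (L(f) = (f + (⅗ + (⅕)*(-10)))/(f - 7/2) = (f + (⅗ - 2))/(-7/2 + f) = (f - 7/5)/(-7/2 + f) = (-7/5 + f)/(-7/2 + f))
U = -4747/2 (U = (50*(-12) - 27) - (6 + (½)*59²) = (-600 - 27) - (6 + (½)*3481) = -627 - (6 + 3481/2) = -627 - 1*3493/2 = -627 - 3493/2 = -4747/2 ≈ -2373.5)
(L(-210) - U)/(-64350) = (2*(-7 + 5*(-210))/(5*(-7 + 2*(-210))) - 1*(-4747/2))/(-64350) = (2*(-7 - 1050)/(5*(-7 - 420)) + 4747/2)*(-1/64350) = ((⅖)*(-1057)/(-427) + 4747/2)*(-1/64350) = ((⅖)*(-1/427)*(-1057) + 4747/2)*(-1/64350) = (302/305 + 4747/2)*(-1/64350) = (1448439/610)*(-1/64350) = -482813/13084500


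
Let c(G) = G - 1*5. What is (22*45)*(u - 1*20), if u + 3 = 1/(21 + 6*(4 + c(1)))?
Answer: -159060/7 ≈ -22723.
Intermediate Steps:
c(G) = -5 + G (c(G) = G - 5 = -5 + G)
u = -62/21 (u = -3 + 1/(21 + 6*(4 + (-5 + 1))) = -3 + 1/(21 + 6*(4 - 4)) = -3 + 1/(21 + 6*0) = -3 + 1/(21 + 0) = -3 + 1/21 = -62/21 ≈ -2.9524)
(22*45)*(u - 1*20) = (22*45)*(-62/21 - 1*20) = 990*(-62/21 - 20) = 990*(-482/21) = -159060/7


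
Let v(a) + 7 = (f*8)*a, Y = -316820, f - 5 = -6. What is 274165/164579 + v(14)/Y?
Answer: 400371153/240285340 ≈ 1.6662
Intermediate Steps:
f = -1 (f = 5 - 6 = -1)
v(a) = -7 - 8*a (v(a) = -7 + (-1*8)*a = -7 - 8*a)
274165/164579 + v(14)/Y = 274165/164579 + (-7 - 8*14)/(-316820) = 274165*(1/164579) + (-7 - 112)*(-1/316820) = 274165/164579 - 119*(-1/316820) = 274165/164579 + 17/45260 = 400371153/240285340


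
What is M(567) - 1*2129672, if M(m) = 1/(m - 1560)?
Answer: -2114764297/993 ≈ -2.1297e+6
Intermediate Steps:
M(m) = 1/(-1560 + m)
M(567) - 1*2129672 = 1/(-1560 + 567) - 1*2129672 = 1/(-993) - 2129672 = -1/993 - 2129672 = -2114764297/993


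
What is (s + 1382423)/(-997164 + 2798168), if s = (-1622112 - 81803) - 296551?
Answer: -618043/1801004 ≈ -0.34317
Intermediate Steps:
s = -2000466 (s = -1703915 - 296551 = -2000466)
(s + 1382423)/(-997164 + 2798168) = (-2000466 + 1382423)/(-997164 + 2798168) = -618043/1801004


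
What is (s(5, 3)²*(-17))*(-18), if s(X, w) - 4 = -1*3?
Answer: 306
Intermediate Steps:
s(X, w) = 1 (s(X, w) = 4 - 1*3 = 4 - 3 = 1)
(s(5, 3)²*(-17))*(-18) = (1²*(-17))*(-18) = (1*(-17))*(-18) = -17*(-18) = 306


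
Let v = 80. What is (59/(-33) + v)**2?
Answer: 6661561/1089 ≈ 6117.1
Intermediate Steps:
(59/(-33) + v)**2 = (59/(-33) + 80)**2 = (59*(-1/33) + 80)**2 = (-59/33 + 80)**2 = (2581/33)**2 = 6661561/1089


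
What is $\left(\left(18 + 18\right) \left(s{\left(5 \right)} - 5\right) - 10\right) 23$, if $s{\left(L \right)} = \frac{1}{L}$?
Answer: $- \frac{21022}{5} \approx -4204.4$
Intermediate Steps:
$\left(\left(18 + 18\right) \left(s{\left(5 \right)} - 5\right) - 10\right) 23 = \left(\left(18 + 18\right) \left(\frac{1}{5} - 5\right) - 10\right) 23 = \left(36 \left(\frac{1}{5} - 5\right) - 10\right) 23 = \left(36 \left(- \frac{24}{5}\right) - 10\right) 23 = \left(- \frac{864}{5} - 10\right) 23 = \left(- \frac{914}{5}\right) 23 = - \frac{21022}{5}$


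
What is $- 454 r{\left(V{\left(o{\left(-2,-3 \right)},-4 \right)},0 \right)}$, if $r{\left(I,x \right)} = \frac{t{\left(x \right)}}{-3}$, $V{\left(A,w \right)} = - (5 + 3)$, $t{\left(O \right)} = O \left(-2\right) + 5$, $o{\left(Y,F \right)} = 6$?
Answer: $\frac{2270}{3} \approx 756.67$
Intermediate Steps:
$t{\left(O \right)} = 5 - 2 O$ ($t{\left(O \right)} = - 2 O + 5 = 5 - 2 O$)
$V{\left(A,w \right)} = -8$ ($V{\left(A,w \right)} = \left(-1\right) 8 = -8$)
$r{\left(I,x \right)} = - \frac{5}{3} + \frac{2 x}{3}$ ($r{\left(I,x \right)} = \frac{5 - 2 x}{-3} = \left(5 - 2 x\right) \left(- \frac{1}{3}\right) = - \frac{5}{3} + \frac{2 x}{3}$)
$- 454 r{\left(V{\left(o{\left(-2,-3 \right)},-4 \right)},0 \right)} = - 454 \left(- \frac{5}{3} + \frac{2}{3} \cdot 0\right) = - 454 \left(- \frac{5}{3} + 0\right) = \left(-454\right) \left(- \frac{5}{3}\right) = \frac{2270}{3}$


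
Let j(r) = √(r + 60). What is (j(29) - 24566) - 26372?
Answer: -50938 + √89 ≈ -50929.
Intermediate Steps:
j(r) = √(60 + r)
(j(29) - 24566) - 26372 = (√(60 + 29) - 24566) - 26372 = (√89 - 24566) - 26372 = (-24566 + √89) - 26372 = -50938 + √89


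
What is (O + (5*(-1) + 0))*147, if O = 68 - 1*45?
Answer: 2646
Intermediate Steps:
O = 23 (O = 68 - 45 = 23)
(O + (5*(-1) + 0))*147 = (23 + (5*(-1) + 0))*147 = (23 + (-5 + 0))*147 = (23 - 5)*147 = 18*147 = 2646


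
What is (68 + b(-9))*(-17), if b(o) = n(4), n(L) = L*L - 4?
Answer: -1360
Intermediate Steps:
n(L) = -4 + L² (n(L) = L² - 4 = -4 + L²)
b(o) = 12 (b(o) = -4 + 4² = -4 + 16 = 12)
(68 + b(-9))*(-17) = (68 + 12)*(-17) = 80*(-17) = -1360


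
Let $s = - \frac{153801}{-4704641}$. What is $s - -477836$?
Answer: $\frac{2248046990677}{4704641} \approx 4.7784 \cdot 10^{5}$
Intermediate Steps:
$s = \frac{153801}{4704641}$ ($s = \left(-153801\right) \left(- \frac{1}{4704641}\right) = \frac{153801}{4704641} \approx 0.032691$)
$s - -477836 = \frac{153801}{4704641} - -477836 = \frac{153801}{4704641} + 477836 = \frac{2248046990677}{4704641}$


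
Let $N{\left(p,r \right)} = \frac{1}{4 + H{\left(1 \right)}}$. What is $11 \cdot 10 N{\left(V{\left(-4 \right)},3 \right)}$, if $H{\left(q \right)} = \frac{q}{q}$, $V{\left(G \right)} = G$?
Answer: $22$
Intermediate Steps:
$H{\left(q \right)} = 1$
$N{\left(p,r \right)} = \frac{1}{5}$ ($N{\left(p,r \right)} = \frac{1}{4 + 1} = \frac{1}{5}$)
$11 \cdot 10 N{\left(V{\left(-4 \right)},3 \right)} = 11 \cdot 10 \cdot \frac{1}{5} = 110 \cdot \frac{1}{5} = 22$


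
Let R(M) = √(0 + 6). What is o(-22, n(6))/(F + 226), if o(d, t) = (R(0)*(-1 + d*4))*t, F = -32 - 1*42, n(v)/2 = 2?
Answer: -89*√6/38 ≈ -5.7370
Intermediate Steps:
n(v) = 4 (n(v) = 2*2 = 4)
R(M) = √6
F = -74 (F = -32 - 42 = -74)
o(d, t) = t*√6*(-1 + 4*d) (o(d, t) = (√6*(-1 + d*4))*t = (√6*(-1 + 4*d))*t = t*√6*(-1 + 4*d))
o(-22, n(6))/(F + 226) = (4*√6*(-1 + 4*(-22)))/(-74 + 226) = (4*√6*(-1 - 88))/152 = (4*√6*(-89))*(1/152) = -356*√6*(1/152) = -89*√6/38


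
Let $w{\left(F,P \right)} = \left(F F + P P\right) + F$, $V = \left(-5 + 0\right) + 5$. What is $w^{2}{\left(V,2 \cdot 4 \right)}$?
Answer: $4096$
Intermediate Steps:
$V = 0$ ($V = -5 + 5 = 0$)
$w{\left(F,P \right)} = F + F^{2} + P^{2}$ ($w{\left(F,P \right)} = \left(F^{2} + P^{2}\right) + F = F + F^{2} + P^{2}$)
$w^{2}{\left(V,2 \cdot 4 \right)} = \left(0 + 0^{2} + \left(2 \cdot 4\right)^{2}\right)^{2} = \left(0 + 0 + 8^{2}\right)^{2} = \left(0 + 0 + 64\right)^{2} = 64^{2} = 4096$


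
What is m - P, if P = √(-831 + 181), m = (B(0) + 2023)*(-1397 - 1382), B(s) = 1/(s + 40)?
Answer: -224879459/40 - 5*I*√26 ≈ -5.622e+6 - 25.495*I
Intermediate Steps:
B(s) = 1/(40 + s)
m = -224879459/40 (m = (1/(40 + 0) + 2023)*(-1397 - 1382) = (1/40 + 2023)*(-2779) = (80921/40)*(-2779) = -224879459/40 ≈ -5.6220e+6)
P = 5*I*√26 (P = √(-650) = 5*I*√26 ≈ 25.495*I)
m - P = -224879459/40 - 5*I*√26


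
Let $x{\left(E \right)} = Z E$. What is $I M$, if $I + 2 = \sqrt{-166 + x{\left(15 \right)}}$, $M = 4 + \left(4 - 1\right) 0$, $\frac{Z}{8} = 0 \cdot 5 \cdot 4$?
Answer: $-8 + 4 i \sqrt{166} \approx -8.0 + 51.536 i$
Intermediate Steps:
$Z = 0$ ($Z = 8 \cdot 0 \cdot 5 \cdot 4 = 8 \cdot 0 \cdot 4 = 8 \cdot 0 = 0$)
$x{\left(E \right)} = 0$ ($x{\left(E \right)} = 0 E = 0$)
$M = 4$ ($M = 4 + 3 \cdot 0 = 4 + 0 = 4$)
$I = -2 + i \sqrt{166}$ ($I = -2 + \sqrt{-166 + 0} = -2 + \sqrt{-166} = -2 + i \sqrt{166} \approx -2.0 + 12.884 i$)
$I M = \left(-2 + i \sqrt{166}\right) 4 = -8 + 4 i \sqrt{166}$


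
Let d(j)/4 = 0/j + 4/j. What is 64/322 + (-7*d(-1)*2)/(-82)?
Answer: -16720/6601 ≈ -2.5330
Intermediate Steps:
d(j) = 16/j (d(j) = 4*(0/j + 4/j) = 4*(0 + 4/j) = 4*(4/j) = 16/j)
64/322 + (-7*d(-1)*2)/(-82) = 64/322 + (-112/(-1)*2)/(-82) = 64*(1/322) + (-112*(-1)*2)*(-1/82) = 32/161 + (-7*(-16)*2)*(-1/82) = 32/161 + (112*2)*(-1/82) = 32/161 + 224*(-1/82) = 32/161 - 112/41 = -16720/6601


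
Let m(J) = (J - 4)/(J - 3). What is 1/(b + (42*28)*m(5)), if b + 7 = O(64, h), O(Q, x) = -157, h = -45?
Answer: 1/424 ≈ 0.0023585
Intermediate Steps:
m(J) = (-4 + J)/(-3 + J)
b = -164 (b = -7 - 157 = -164)
1/(b + (42*28)*m(5)) = 1/(-164 + (42*28)*((-4 + 5)/(-3 + 5))) = 1/(-164 + 1176*(1/2)) = 1/(-164 + 588) = 1/424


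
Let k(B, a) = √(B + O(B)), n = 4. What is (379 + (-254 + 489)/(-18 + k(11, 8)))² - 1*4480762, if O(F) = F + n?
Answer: -193044926927/44402 - 12773660*√26/22201 ≈ -4.3506e+6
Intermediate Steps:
O(F) = 4 + F (O(F) = F + 4 = 4 + F)
k(B, a) = √(4 + 2*B) (k(B, a) = √(B + (4 + B)) = √(4 + 2*B))
(379 + (-254 + 489)/(-18 + k(11, 8)))² - 1*4480762 = (379 + (-254 + 489)/(-18 + √(4 + 2*11)))² - 1*4480762 = (379 + 235/(-18 + √(4 + 22)))² - 4480762 = (379 + 235/(-18 + √26))² - 4480762 = -4480762 + (379 + 235/(-18 + √26))²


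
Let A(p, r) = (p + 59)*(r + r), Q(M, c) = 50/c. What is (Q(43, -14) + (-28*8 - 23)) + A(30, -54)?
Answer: -69038/7 ≈ -9862.6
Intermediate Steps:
A(p, r) = 2*r*(59 + p) (A(p, r) = (59 + p)*(2*r) = 2*r*(59 + p))
(Q(43, -14) + (-28*8 - 23)) + A(30, -54) = (50/(-14) + (-28*8 - 23)) + 2*(-54)*(59 + 30) = (50*(-1/14) + (-224 - 23)) + 2*(-54)*89 = (-25/7 - 247) - 9612 = -1754/7 - 9612 = -69038/7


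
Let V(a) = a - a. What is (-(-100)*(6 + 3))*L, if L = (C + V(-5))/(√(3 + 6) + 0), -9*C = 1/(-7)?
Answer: 100/21 ≈ 4.7619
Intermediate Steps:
V(a) = 0
C = 1/63 (C = -⅑/(-7) = -⅑*(-⅐) = 1/63 ≈ 0.015873)
L = 1/189 (L = (1/63 + 0)/(√(3 + 6) + 0) = 1/(63*(√9 + 0)) = 1/(63*(3 + 0)) = (1/63)/3 = (1/63)*(⅓) = 1/189 ≈ 0.0052910)
(-(-100)*(6 + 3))*L = -(-100)*(6 + 3)*(1/189) = -(-100)*9*(1/189) = -20*(-45)*(1/189) = 900*(1/189) = 100/21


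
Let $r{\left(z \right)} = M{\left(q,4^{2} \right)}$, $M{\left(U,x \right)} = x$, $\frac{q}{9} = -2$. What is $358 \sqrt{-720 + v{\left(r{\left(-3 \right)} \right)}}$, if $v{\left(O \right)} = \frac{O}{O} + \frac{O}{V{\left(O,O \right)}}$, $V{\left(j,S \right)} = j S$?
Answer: $\frac{179 i \sqrt{11503}}{2} \approx 9599.1 i$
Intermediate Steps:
$V{\left(j,S \right)} = S j$
$q = -18$ ($q = 9 \left(-2\right) = -18$)
$r{\left(z \right)} = 16$ ($r{\left(z \right)} = 4^{2} = 16$)
$v{\left(O \right)} = 1 + \frac{1}{O}$ ($v{\left(O \right)} = \frac{O}{O} + \frac{O}{O O} = 1 + \frac{O}{O^{2}} = 1 + \frac{1}{O}$)
$358 \sqrt{-720 + v{\left(r{\left(-3 \right)} \right)}} = 358 \sqrt{-720 + \frac{1 + 16}{16}} = 358 \sqrt{-720 + \frac{1}{16} \cdot 17} = 358 \sqrt{-720 + \frac{17}{16}} = 358 \sqrt{- \frac{11503}{16}} = 358 \frac{i \sqrt{11503}}{4} = \frac{179 i \sqrt{11503}}{2}$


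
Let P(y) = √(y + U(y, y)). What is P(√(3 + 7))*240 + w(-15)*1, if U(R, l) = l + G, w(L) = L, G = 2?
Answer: -15 + 240*√(2 + 2*√10) ≈ 677.46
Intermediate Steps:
U(R, l) = 2 + l (U(R, l) = l + 2 = 2 + l)
P(y) = √(2 + 2*y) (P(y) = √(y + (2 + y)) = √(2 + 2*y))
P(√(3 + 7))*240 + w(-15)*1 = √(2 + 2*√(3 + 7))*240 - 15*1 = √(2 + 2*√10)*240 - 15 = 240*√(2 + 2*√10) - 15 = -15 + 240*√(2 + 2*√10)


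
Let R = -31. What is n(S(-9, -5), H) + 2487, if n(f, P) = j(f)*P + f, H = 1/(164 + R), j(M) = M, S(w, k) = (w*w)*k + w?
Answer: 275295/133 ≈ 2069.9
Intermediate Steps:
S(w, k) = w + k*w² (S(w, k) = w²*k + w = k*w² + w = w + k*w²)
H = 1/133 (H = 1/(164 - 31) = 1/133 ≈ 0.0075188)
n(f, P) = f + P*f (n(f, P) = f*P + f = P*f + f = f + P*f)
n(S(-9, -5), H) + 2487 = (-9*(1 - 5*(-9)))*(1 + 1/133) + 2487 = -9*(1 + 45)*(134/133) + 2487 = -9*46*(134/133) + 2487 = -414*134/133 + 2487 = -55476/133 + 2487 = 275295/133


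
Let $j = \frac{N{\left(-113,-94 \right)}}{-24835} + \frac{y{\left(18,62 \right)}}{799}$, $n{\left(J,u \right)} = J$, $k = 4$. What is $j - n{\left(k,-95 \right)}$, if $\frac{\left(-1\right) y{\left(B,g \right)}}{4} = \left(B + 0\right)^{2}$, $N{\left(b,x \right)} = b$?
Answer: $- \frac{111468533}{19843165} \approx -5.6175$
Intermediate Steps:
$y{\left(B,g \right)} = - 4 B^{2}$ ($y{\left(B,g \right)} = - 4 \left(B + 0\right)^{2} = - 4 B^{2}$)
$j = - \frac{32095873}{19843165}$ ($j = - \frac{113}{-24835} + \frac{\left(-4\right) 18^{2}}{799} = \left(-113\right) \left(- \frac{1}{24835}\right) + \left(-4\right) 324 \cdot \frac{1}{799} = \frac{113}{24835} - \frac{1296}{799} = - \frac{32095873}{19843165} \approx -1.6175$)
$j - n{\left(k,-95 \right)} = - \frac{32095873}{19843165} - 4 = - \frac{111468533}{19843165}$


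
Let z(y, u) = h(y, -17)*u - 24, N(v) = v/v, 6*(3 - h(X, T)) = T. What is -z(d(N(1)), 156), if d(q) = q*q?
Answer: -886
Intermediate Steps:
h(X, T) = 3 - T/6
N(v) = 1
d(q) = q²
z(y, u) = -24 + 35*u/6 (z(y, u) = (3 - ⅙*(-17))*u - 24 = (3 + 17/6)*u - 24 = 35*u/6 - 24 = -24 + 35*u/6)
-z(d(N(1)), 156) = -(-24 + (35/6)*156) = -(-24 + 910) = -1*886 = -886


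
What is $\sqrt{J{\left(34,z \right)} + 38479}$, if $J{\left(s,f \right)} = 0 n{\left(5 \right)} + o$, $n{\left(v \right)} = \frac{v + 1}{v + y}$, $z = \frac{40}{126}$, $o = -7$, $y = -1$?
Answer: $2 \sqrt{9618} \approx 196.14$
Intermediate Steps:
$z = \frac{20}{63}$ ($z = 40 \cdot \frac{1}{126} = \frac{20}{63} \approx 0.31746$)
$n{\left(v \right)} = \frac{1 + v}{-1 + v}$ ($n{\left(v \right)} = \frac{v + 1}{v - 1} = \frac{1 + v}{-1 + v}$)
$J{\left(s,f \right)} = -7$ ($J{\left(s,f \right)} = 0 \frac{1 + 5}{-1 + 5} - 7 = 0 \cdot \frac{1}{4} \cdot 6 - 7 = 0 \cdot \frac{3}{2} - 7 = 0 - 7 = -7$)
$\sqrt{J{\left(34,z \right)} + 38479} = \sqrt{-7 + 38479} = \sqrt{38472} = 2 \sqrt{9618}$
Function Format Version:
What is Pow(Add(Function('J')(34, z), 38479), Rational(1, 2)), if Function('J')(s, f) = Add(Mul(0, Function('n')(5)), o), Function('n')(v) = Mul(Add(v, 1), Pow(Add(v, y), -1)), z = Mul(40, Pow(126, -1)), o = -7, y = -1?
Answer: Mul(2, Pow(9618, Rational(1, 2))) ≈ 196.14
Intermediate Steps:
z = Rational(20, 63) (z = Mul(40, Rational(1, 126)) = Rational(20, 63) ≈ 0.31746)
Function('n')(v) = Mul(Pow(Add(-1, v), -1), Add(1, v)) (Function('n')(v) = Mul(Add(v, 1), Pow(Add(v, -1), -1)) = Mul(Add(1, v), Pow(Add(-1, v), -1)) = Mul(Pow(Add(-1, v), -1), Add(1, v)))
Function('J')(s, f) = -7 (Function('J')(s, f) = Add(Mul(0, Mul(Pow(Add(-1, 5), -1), Add(1, 5))), -7) = Add(Mul(0, Mul(Pow(4, -1), 6)), -7) = Add(Mul(0, Mul(Rational(1, 4), 6)), -7) = Add(Mul(0, Rational(3, 2)), -7) = Add(0, -7) = -7)
Pow(Add(Function('J')(34, z), 38479), Rational(1, 2)) = Pow(Add(-7, 38479), Rational(1, 2)) = Pow(38472, Rational(1, 2)) = Mul(2, Pow(9618, Rational(1, 2)))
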